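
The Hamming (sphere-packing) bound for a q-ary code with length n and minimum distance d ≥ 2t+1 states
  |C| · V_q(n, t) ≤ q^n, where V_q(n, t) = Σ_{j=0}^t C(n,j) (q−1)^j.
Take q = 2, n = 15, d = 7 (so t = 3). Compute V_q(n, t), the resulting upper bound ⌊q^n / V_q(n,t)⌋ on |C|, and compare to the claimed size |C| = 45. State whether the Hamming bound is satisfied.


V_q(n, t) = 576, q^n = 32768, Hamming bound = 56, |C| = 45 ≤ bound (satisfied).

Step 1: Compute V_q(n, t) = Σ_{j=0}^3 C(n, j) (q−1)^j.
  j = 0: C(15,0)·(1)^0 = 1·1 = 1.
  j = 1: C(15,1)·(1)^1 = 15·1 = 15.
  j = 2: C(15,2)·(1)^2 = 105·1 = 105.
  j = 3: C(15,3)·(1)^3 = 455·1 = 455.
  V_q(n, t) = 1 + 15 + 105 + 455 = 576.
Step 2: q^n = 2^15 = 32768.
Step 3: Hamming bound ⌊q^n / V_q(n,t)⌋ = ⌊32768/576⌋ = 56.
Step 4: Compare |C| = 45 to 56: satisfied.
The claimed |C| lies below the Hamming bound.


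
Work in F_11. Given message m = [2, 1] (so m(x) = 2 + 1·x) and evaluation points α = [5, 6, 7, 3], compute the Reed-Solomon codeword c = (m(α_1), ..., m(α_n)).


c = [7, 8, 9, 5]

Message polynomial: m(x) = 2 + 1·x (mod 11).
For each evaluation point α_i, compute m(α_i) mod 11:
  α_1 = 5: Horner steps 1 → 7, so m(5) = 7.
  α_2 = 6: Horner steps 1 → 8, so m(6) = 8.
  α_3 = 7: Horner steps 1 → 9, so m(7) = 9.
  α_4 = 3: Horner steps 1 → 5, so m(3) = 5.
Codeword c = [7, 8, 9, 5] ∈ F_11^4.


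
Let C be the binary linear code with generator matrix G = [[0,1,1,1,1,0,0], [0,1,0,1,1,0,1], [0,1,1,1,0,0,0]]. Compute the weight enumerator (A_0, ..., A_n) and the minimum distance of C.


Weight distribution: A_0 = 1, A_1 = 1, A_2 = 1, A_3 = 3, A_4 = 2. Minimum distance d = 1.

Enumerate all 2^3 = 8 messages m ∈ F_2^3.
For each, compute codeword c = mG in F_2^7, then tally its weight.
  m = 000 → c = 0000000, weight = 0.
  m = 100 → c = 0111100, weight = 4.
  m = 010 → c = 0101101, weight = 4.
  m = 110 → c = 0010001, weight = 2.
  m = 001 → c = 0111000, weight = 3.
  m = 101 → c = 0000100, weight = 1.
  m = 011 → c = 0010101, weight = 3.
  m = 111 → c = 0101001, weight = 3.
Tally weights:
  weight 0: 1 codewords.
  weight 1: 1 codewords.
  weight 2: 1 codewords.
  weight 3: 3 codewords.
  weight 4: 2 codewords.
Minimum distance d = smallest w > 0 with A_w > 0 = 1.
Sanity: Σ A_w = 8 = 2^3 = 8 ✓.


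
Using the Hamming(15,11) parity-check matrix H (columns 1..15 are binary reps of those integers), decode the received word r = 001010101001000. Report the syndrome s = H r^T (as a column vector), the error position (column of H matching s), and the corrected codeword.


s = (0, 1, 0, 0)^T, error position = 4, corrected codeword c = 001110101001000

Compute s = H r^T mod 2 one row at a time:
  s_1 = 0 + 1 + 0 + 0 + 1 + 0 + 0 + 0 = 2 ≡ 0 (mod 2).
  s_2 = 0 + 1 + 0 + 1 + 1 + 0 + 0 + 0 = 3 ≡ 1 (mod 2).
  s_3 = 0 + 1 + 0 + 1 + 0 + 0 + 0 + 0 = 2 ≡ 0 (mod 2).
  s_4 = 0 + 1 + 1 + 1 + 1 + 0 + 0 + 0 = 4 ≡ 0 (mod 2).
s = (0, 1, 0, 0)^T — this equals column 4 of H (binary 0100), so error is at position 4.
Correct: flip bit 4 of r = 001010101001000 to get c = 001110101001000.


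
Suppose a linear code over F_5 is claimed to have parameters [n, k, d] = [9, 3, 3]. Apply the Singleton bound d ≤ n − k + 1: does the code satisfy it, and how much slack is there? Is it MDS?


Singleton RHS = n − k + 1 = 7, slack = 4, bound satisfied, not MDS.

Singleton bound: d ≤ n − k + 1.
Here n = 9, k = 3, so n − k + 1 = 7.
Given d = 3, check d ≤ 7: YES.
Slack = (n − k + 1) − d = 4.
The code is NOT MDS (slack = 4 > 0).
Description: the claimed parameters are [9, 3, 3]_5; such a code would be non-MDS.


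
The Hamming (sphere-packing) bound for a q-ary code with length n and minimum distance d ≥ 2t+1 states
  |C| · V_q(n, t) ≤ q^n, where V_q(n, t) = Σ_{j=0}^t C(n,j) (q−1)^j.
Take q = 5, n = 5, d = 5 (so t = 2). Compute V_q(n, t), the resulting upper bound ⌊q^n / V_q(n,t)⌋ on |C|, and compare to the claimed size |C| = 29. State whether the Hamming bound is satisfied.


V_q(n, t) = 181, q^n = 3125, Hamming bound = 17, |C| = 29 > bound (violated).

Step 1: Compute V_q(n, t) = Σ_{j=0}^2 C(n, j) (q−1)^j.
  j = 0: C(5,0)·(4)^0 = 1·1 = 1.
  j = 1: C(5,1)·(4)^1 = 5·4 = 20.
  j = 2: C(5,2)·(4)^2 = 10·16 = 160.
  V_q(n, t) = 1 + 20 + 160 = 181.
Step 2: q^n = 5^5 = 3125.
Step 3: Hamming bound ⌊q^n / V_q(n,t)⌋ = ⌊3125/181⌋ = 17.
Step 4: Compare |C| = 29 to 17: violated.
The claimed |C| lies above the Hamming bound, so no 5-ary code of length 5 with d ≥ 5 can have 29 codewords.


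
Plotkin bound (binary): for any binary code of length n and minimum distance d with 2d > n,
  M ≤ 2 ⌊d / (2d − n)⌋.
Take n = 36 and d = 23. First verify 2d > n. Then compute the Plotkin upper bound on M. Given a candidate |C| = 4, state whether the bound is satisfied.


Plotkin bound M ≤ 4; given |C| = 4 ≤ bound (satisfied).

Check applicability: 2d = 46, n = 36.
2d − n = 10 > 0, so Plotkin applies.
Compute d/(2d−n) = 23/10 ≈ 2.3000.
⌊d/(2d−n)⌋ = 2.
Plotkin bound: M ≤ 2·2 = 4.
Given |C| = 4, check: satisfied.
This |C| is at the Plotkin bound.


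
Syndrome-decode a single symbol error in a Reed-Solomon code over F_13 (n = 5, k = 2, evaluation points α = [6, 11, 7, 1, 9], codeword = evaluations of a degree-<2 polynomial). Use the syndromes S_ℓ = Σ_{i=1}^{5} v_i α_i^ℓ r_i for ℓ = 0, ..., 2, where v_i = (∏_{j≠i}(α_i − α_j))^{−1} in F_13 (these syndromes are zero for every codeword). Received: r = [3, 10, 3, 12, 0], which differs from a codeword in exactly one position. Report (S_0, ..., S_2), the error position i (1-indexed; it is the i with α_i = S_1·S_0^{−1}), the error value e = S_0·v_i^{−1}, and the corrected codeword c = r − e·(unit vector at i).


S = (6, 10, 8), error at position 1, error magnitude e = 5, c = [11, 10, 3, 12, 0].

Step 1: column multipliers v_i = (∏_{j≠i}(α_i − α_j))^{−1} mod 13.
  i = 1 (α = 6): (6−11)(6−7)(6−1)(6−9) = (−5)·(−1)·5·(−3) = −75 ≡ 3, so v_1 = 3^{−1} = 9 (mod 13).
  i = 2 (α = 11): (11−6)(11−7)(11−1)(11−9) = 5·4·10·2 = 400 ≡ 10, so v_2 = 10^{−1} = 4 (mod 13).
  i = 3 (α = 7): (7−6)(7−11)(7−1)(7−9) = 1·(−4)·6·(−2) = 48 ≡ 9, so v_3 = 9^{−1} = 3 (mod 13).
  i = 4 (α = 1): (1−6)(1−11)(1−7)(1−9) = (−5)·(−10)·(−6)·(−8) = 2400 ≡ 8, so v_4 = 8^{−1} = 5 (mod 13).
  i = 5 (α = 9): (9−6)(9−11)(9−7)(9−1) = 3·(−2)·2·8 = −96 ≡ 8, so v_5 = 8^{−1} = 5 (mod 13).
  v = [9, 4, 3, 5, 5].
Step 2: syndromes of r = [3, 10, 3, 12, 0] (all sums mod 13).
  S_0 = Σ v_i r_i = 9·3 + 4·10 + 3·3 + 5·12 + 5·0 = 136 ≡ 6.
  S_1 = Σ v_i α_i r_i = 9·6·3 + 4·11·10 + 3·7·3 + 5·1·12 + 5·9·0 = 725 ≡ 10.
  α_i^2 mod 13 = [10, 4, 10, 1, 3].
  S_2 = Σ v_i α_i^2 r_i = 9·10·3 + 4·4·10 + 3·10·3 + 5·1·12 + 5·3·0 = 580 ≡ 8.
  S = (6, 10, 8) ≠ 0, so r is not a codeword (an error is present).
Step 3: locate the error. For a single error e at position i, S_ℓ = v_i·e·α_i^ℓ, so α_err = S_1/S_0.
  S_0^{−1} = 6^{−1} = 11 (mod 13), so α_err = 10·11 = 110 ≡ 6 = α_1. Error position i = 1.
  Consistency check: S_2/S_1 = 8·4 = 32 ≡ 6 = α_err ✓ (single-error assumption holds).
Step 4: error magnitude e = S_0/v_1 = S_0·∏_{j≠1}(α_1 − α_j) = 6·3 = 18 ≡ 5 (mod 13).
Step 5: correct position 1: c_1 = r_1 − e = 3 − 5 ≡ 11 (mod 13). Hence c = [11, 10, 3, 12, 0].
  Check: interpolating c through the α_i gives m(x) = 7 + 5·x (degree < 2) with m(α_i) = c_i for every i, so c is indeed a codeword.


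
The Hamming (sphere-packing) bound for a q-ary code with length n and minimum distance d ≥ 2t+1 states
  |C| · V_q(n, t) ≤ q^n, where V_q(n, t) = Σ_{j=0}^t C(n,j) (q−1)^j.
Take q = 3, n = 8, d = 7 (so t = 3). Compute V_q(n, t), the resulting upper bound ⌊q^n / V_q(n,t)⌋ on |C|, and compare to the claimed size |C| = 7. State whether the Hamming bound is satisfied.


V_q(n, t) = 577, q^n = 6561, Hamming bound = 11, |C| = 7 ≤ bound (satisfied).

Step 1: Compute V_q(n, t) = Σ_{j=0}^3 C(n, j) (q−1)^j.
  j = 0: C(8,0)·(2)^0 = 1·1 = 1.
  j = 1: C(8,1)·(2)^1 = 8·2 = 16.
  j = 2: C(8,2)·(2)^2 = 28·4 = 112.
  j = 3: C(8,3)·(2)^3 = 56·8 = 448.
  V_q(n, t) = 1 + 16 + 112 + 448 = 577.
Step 2: q^n = 3^8 = 6561.
Step 3: Hamming bound ⌊q^n / V_q(n,t)⌋ = ⌊6561/577⌋ = 11.
Step 4: Compare |C| = 7 to 11: satisfied.
The claimed |C| lies below the Hamming bound.


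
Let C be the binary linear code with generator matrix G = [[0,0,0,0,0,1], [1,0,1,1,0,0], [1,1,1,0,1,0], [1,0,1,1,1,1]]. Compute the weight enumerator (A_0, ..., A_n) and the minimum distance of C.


Weight distribution: A_0 = 1, A_1 = 2, A_2 = 2, A_3 = 4, A_4 = 5, A_5 = 2. Minimum distance d = 1.

Enumerate all 2^4 = 16 messages m ∈ F_2^4.
For each, compute codeword c = mG in F_2^6, then tally its weight.
  m = 0000 → c = 000000, weight = 0.
  m = 1000 → c = 000001, weight = 1.
  m = 0100 → c = 101100, weight = 3.
  m = 1100 → c = 101101, weight = 4.
  m = 0010 → c = 111010, weight = 4.
  m = 1010 → c = 111011, weight = 5.
  m = 0110 → c = 010110, weight = 3.
  m = 1110 → c = 010111, weight = 4.
  m = 0001 → c = 101111, weight = 5.
  m = 1001 → c = 101110, weight = 4.
  m = 0101 → c = 000011, weight = 2.
  m = 1101 → c = 000010, weight = 1.
  m = 0011 → c = 010101, weight = 3.
  m = 1011 → c = 010100, weight = 2.
  m = 0111 → c = 111001, weight = 4.
  m = 1111 → c = 111000, weight = 3.
Tally weights:
  weight 0: 1 codewords.
  weight 1: 2 codewords.
  weight 2: 2 codewords.
  weight 3: 4 codewords.
  weight 4: 5 codewords.
  weight 5: 2 codewords.
Minimum distance d = smallest w > 0 with A_w > 0 = 1.
Sanity: Σ A_w = 16 = 2^4 = 16 ✓.


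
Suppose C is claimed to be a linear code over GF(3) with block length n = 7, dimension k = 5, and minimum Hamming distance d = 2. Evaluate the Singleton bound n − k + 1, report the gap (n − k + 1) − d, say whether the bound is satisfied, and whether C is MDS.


Singleton RHS = n − k + 1 = 3, slack = 1, bound satisfied, not MDS.

Singleton bound: d ≤ n − k + 1.
Here n = 7, k = 5, so n − k + 1 = 3.
Given d = 2, check d ≤ 3: YES.
Slack = (n − k + 1) − d = 1.
The code is NOT MDS (slack = 1 > 0).
Description: the claimed parameters are [7, 5, 2]_3; such a code would be non-MDS.


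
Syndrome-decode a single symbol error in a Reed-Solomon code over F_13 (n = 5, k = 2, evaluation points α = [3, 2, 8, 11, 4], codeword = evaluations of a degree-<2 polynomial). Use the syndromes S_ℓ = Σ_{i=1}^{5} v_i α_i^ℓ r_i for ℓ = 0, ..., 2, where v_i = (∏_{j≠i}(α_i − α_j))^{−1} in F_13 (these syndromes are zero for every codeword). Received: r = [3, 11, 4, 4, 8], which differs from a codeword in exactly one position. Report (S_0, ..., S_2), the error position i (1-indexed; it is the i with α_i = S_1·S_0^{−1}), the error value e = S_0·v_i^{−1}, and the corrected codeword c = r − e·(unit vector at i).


S = (7, 4, 6), error at position 3, error magnitude e = 2, c = [3, 11, 2, 4, 8].

Step 1: column multipliers v_i = (∏_{j≠i}(α_i − α_j))^{−1} mod 13.
  i = 1 (α = 3): (3−2)(3−8)(3−11)(3−4) = 1·(−5)·(−8)·(−1) = −40 ≡ 12, so v_1 = 12^{−1} = 12 (mod 13).
  i = 2 (α = 2): (2−3)(2−8)(2−11)(2−4) = (−1)·(−6)·(−9)·(−2) = 108 ≡ 4, so v_2 = 4^{−1} = 10 (mod 13).
  i = 3 (α = 8): (8−3)(8−2)(8−11)(8−4) = 5·6·(−3)·4 = −360 ≡ 4, so v_3 = 4^{−1} = 10 (mod 13).
  i = 4 (α = 11): (11−3)(11−2)(11−8)(11−4) = 8·9·3·7 = 1512 ≡ 4, so v_4 = 4^{−1} = 10 (mod 13).
  i = 5 (α = 4): (4−3)(4−2)(4−8)(4−11) = 1·2·(−4)·(−7) = 56 ≡ 4, so v_5 = 4^{−1} = 10 (mod 13).
  v = [12, 10, 10, 10, 10].
Step 2: syndromes of r = [3, 11, 4, 4, 8] (all sums mod 13).
  S_0 = Σ v_i r_i = 12·3 + 10·11 + 10·4 + 10·4 + 10·8 = 306 ≡ 7.
  S_1 = Σ v_i α_i r_i = 12·3·3 + 10·2·11 + 10·8·4 + 10·11·4 + 10·4·8 = 1408 ≡ 4.
  α_i^2 mod 13 = [9, 4, 12, 4, 3].
  S_2 = Σ v_i α_i^2 r_i = 12·9·3 + 10·4·11 + 10·12·4 + 10·4·4 + 10·3·8 = 1644 ≡ 6.
  S = (7, 4, 6) ≠ 0, so r is not a codeword (an error is present).
Step 3: locate the error. For a single error e at position i, S_ℓ = v_i·e·α_i^ℓ, so α_err = S_1/S_0.
  S_0^{−1} = 7^{−1} = 2 (mod 13), so α_err = 4·2 = 8 ≡ 8 = α_3. Error position i = 3.
  Consistency check: S_2/S_1 = 6·10 = 60 ≡ 8 = α_err ✓ (single-error assumption holds).
Step 4: error magnitude e = S_0/v_3 = S_0·∏_{j≠3}(α_3 − α_j) = 7·4 = 28 ≡ 2 (mod 13).
Step 5: correct position 3: c_3 = r_3 − e = 4 − 2 ≡ 2 (mod 13). Hence c = [3, 11, 2, 4, 8].
  Check: interpolating c through the α_i gives m(x) = 1 + 5·x (degree < 2) with m(α_i) = c_i for every i, so c is indeed a codeword.


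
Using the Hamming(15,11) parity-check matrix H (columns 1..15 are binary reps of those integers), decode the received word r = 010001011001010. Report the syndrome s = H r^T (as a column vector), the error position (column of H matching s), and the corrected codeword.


s = (0, 1, 1, 1)^T, error position = 7, corrected codeword c = 010001111001010

Compute s = H r^T mod 2 one row at a time:
  s_1 = 1 + 1 + 0 + 0 + 1 + 0 + 1 + 0 = 4 ≡ 0 (mod 2).
  s_2 = 0 + 0 + 1 + 0 + 1 + 0 + 1 + 0 = 3 ≡ 1 (mod 2).
  s_3 = 1 + 0 + 1 + 0 + 0 + 0 + 1 + 0 = 3 ≡ 1 (mod 2).
  s_4 = 0 + 0 + 0 + 0 + 1 + 0 + 0 + 0 = 1 ≡ 1 (mod 2).
s = (0, 1, 1, 1)^T — this equals column 7 of H (binary 0111), so error is at position 7.
Correct: flip bit 7 of r = 010001011001010 to get c = 010001111001010.


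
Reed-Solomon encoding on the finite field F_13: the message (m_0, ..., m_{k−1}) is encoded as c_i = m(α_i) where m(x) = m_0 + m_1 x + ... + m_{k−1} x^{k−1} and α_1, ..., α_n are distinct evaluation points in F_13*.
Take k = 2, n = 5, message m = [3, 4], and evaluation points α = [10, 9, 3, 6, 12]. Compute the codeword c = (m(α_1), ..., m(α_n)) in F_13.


c = [4, 0, 2, 1, 12]

Message polynomial: m(x) = 3 + 4·x (mod 13).
For each evaluation point α_i, compute m(α_i) mod 13:
  α_1 = 10: Horner steps 4 → 4, so m(10) = 4.
  α_2 = 9: Horner steps 4 → 0, so m(9) = 0.
  α_3 = 3: Horner steps 4 → 2, so m(3) = 2.
  α_4 = 6: Horner steps 4 → 1, so m(6) = 1.
  α_5 = 12: Horner steps 4 → 12, so m(12) = 12.
Codeword c = [4, 0, 2, 1, 12] ∈ F_13^5.


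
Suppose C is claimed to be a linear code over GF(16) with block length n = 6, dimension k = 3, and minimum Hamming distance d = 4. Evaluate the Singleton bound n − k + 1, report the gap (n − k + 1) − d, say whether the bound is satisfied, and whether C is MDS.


Singleton RHS = n − k + 1 = 4, slack = 0, bound satisfied, MDS.

Singleton bound: d ≤ n − k + 1.
Here n = 6, k = 3, so n − k + 1 = 4.
Given d = 4, check d ≤ 4: YES.
Slack = (n − k + 1) − d = 0.
The code is MDS (slack = 0).
Description: the claimed parameters are [6, 3, 4]_16; such a code would be MDS (meets Singleton bound).


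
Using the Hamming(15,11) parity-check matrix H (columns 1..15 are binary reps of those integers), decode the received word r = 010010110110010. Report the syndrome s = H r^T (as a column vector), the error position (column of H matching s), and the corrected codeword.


s = (0, 1, 1, 1)^T, error position = 7, corrected codeword c = 010010010110010

Compute s = H r^T mod 2 one row at a time:
  s_1 = 1 + 0 + 1 + 1 + 0 + 0 + 1 + 0 = 4 ≡ 0 (mod 2).
  s_2 = 0 + 1 + 0 + 1 + 0 + 0 + 1 + 0 = 3 ≡ 1 (mod 2).
  s_3 = 1 + 0 + 0 + 1 + 1 + 1 + 1 + 0 = 5 ≡ 1 (mod 2).
  s_4 = 0 + 0 + 1 + 1 + 0 + 1 + 0 + 0 = 3 ≡ 1 (mod 2).
s = (0, 1, 1, 1)^T — this equals column 7 of H (binary 0111), so error is at position 7.
Correct: flip bit 7 of r = 010010110110010 to get c = 010010010110010.


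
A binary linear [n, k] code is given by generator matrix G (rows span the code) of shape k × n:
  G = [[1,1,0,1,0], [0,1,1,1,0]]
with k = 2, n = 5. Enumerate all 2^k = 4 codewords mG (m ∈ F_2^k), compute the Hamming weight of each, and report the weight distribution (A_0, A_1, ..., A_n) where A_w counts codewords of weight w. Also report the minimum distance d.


Weight distribution: A_0 = 1, A_2 = 1, A_3 = 2. Minimum distance d = 2.

Enumerate all 2^2 = 4 messages m ∈ F_2^2.
For each, compute codeword c = mG in F_2^5, then tally its weight.
  m = 00 → c = 00000, weight = 0.
  m = 10 → c = 11010, weight = 3.
  m = 01 → c = 01110, weight = 3.
  m = 11 → c = 10100, weight = 2.
Tally weights:
  weight 0: 1 codewords.
  weight 2: 1 codewords.
  weight 3: 2 codewords.
Minimum distance d = smallest w > 0 with A_w > 0 = 2.
Sanity: Σ A_w = 4 = 2^2 = 4 ✓.


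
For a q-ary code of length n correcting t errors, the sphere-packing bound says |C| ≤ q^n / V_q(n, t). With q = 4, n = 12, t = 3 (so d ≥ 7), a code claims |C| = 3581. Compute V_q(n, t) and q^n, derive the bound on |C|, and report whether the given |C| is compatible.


V_q(n, t) = 6571, q^n = 16777216, Hamming bound = 2553, |C| = 3581 > bound (violated).

Step 1: Compute V_q(n, t) = Σ_{j=0}^3 C(n, j) (q−1)^j.
  j = 0: C(12,0)·(3)^0 = 1·1 = 1.
  j = 1: C(12,1)·(3)^1 = 12·3 = 36.
  j = 2: C(12,2)·(3)^2 = 66·9 = 594.
  j = 3: C(12,3)·(3)^3 = 220·27 = 5940.
  V_q(n, t) = 1 + 36 + 594 + 5940 = 6571.
Step 2: q^n = 4^12 = 16777216.
Step 3: Hamming bound ⌊q^n / V_q(n,t)⌋ = ⌊16777216/6571⌋ = 2553.
Step 4: Compare |C| = 3581 to 2553: violated.
The claimed |C| lies above the Hamming bound, so no 4-ary code of length 12 with d ≥ 7 can have 3581 codewords.


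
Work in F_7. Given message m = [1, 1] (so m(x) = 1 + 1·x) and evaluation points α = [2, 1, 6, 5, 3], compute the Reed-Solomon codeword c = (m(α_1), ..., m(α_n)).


c = [3, 2, 0, 6, 4]

Message polynomial: m(x) = 1 + 1·x (mod 7).
For each evaluation point α_i, compute m(α_i) mod 7:
  α_1 = 2: Horner steps 1 → 3, so m(2) = 3.
  α_2 = 1: Horner steps 1 → 2, so m(1) = 2.
  α_3 = 6: Horner steps 1 → 0, so m(6) = 0.
  α_4 = 5: Horner steps 1 → 6, so m(5) = 6.
  α_5 = 3: Horner steps 1 → 4, so m(3) = 4.
Codeword c = [3, 2, 0, 6, 4] ∈ F_7^5.


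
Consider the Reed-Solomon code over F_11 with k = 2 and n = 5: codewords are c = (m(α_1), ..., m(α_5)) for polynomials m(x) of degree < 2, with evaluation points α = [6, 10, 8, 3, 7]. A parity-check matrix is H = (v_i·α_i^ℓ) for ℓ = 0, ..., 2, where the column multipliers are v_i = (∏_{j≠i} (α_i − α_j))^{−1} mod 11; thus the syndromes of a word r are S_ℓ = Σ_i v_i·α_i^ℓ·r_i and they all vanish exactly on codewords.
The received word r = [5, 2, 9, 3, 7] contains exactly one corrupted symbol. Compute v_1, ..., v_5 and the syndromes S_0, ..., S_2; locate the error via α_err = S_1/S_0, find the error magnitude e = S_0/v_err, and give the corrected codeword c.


S = (2, 6, 7), error at position 4, error magnitude e = 4, c = [5, 2, 9, 10, 7].

Step 1: column multipliers v_i = (∏_{j≠i}(α_i − α_j))^{−1} mod 11.
  i = 1 (α = 6): (6−10)(6−8)(6−3)(6−7) = (−4)·(−2)·3·(−1) = −24 ≡ 9, so v_1 = 9^{−1} = 5 (mod 11).
  i = 2 (α = 10): (10−6)(10−8)(10−3)(10−7) = 4·2·7·3 = 168 ≡ 3, so v_2 = 3^{−1} = 4 (mod 11).
  i = 3 (α = 8): (8−6)(8−10)(8−3)(8−7) = 2·(−2)·5·1 = −20 ≡ 2, so v_3 = 2^{−1} = 6 (mod 11).
  i = 4 (α = 3): (3−6)(3−10)(3−8)(3−7) = (−3)·(−7)·(−5)·(−4) = 420 ≡ 2, so v_4 = 2^{−1} = 6 (mod 11).
  i = 5 (α = 7): (7−6)(7−10)(7−8)(7−3) = 1·(−3)·(−1)·4 = 12 ≡ 1, so v_5 = 1^{−1} = 1 (mod 11).
  v = [5, 4, 6, 6, 1].
Step 2: syndromes of r = [5, 2, 9, 3, 7] (all sums mod 11).
  S_0 = Σ v_i r_i = 5·5 + 4·2 + 6·9 + 6·3 + 1·7 = 112 ≡ 2.
  S_1 = Σ v_i α_i r_i = 5·6·5 + 4·10·2 + 6·8·9 + 6·3·3 + 1·7·7 = 765 ≡ 6.
  α_i^2 mod 11 = [3, 1, 9, 9, 5].
  S_2 = Σ v_i α_i^2 r_i = 5·3·5 + 4·1·2 + 6·9·9 + 6·9·3 + 1·5·7 = 766 ≡ 7.
  S = (2, 6, 7) ≠ 0, so r is not a codeword (an error is present).
Step 3: locate the error. For a single error e at position i, S_ℓ = v_i·e·α_i^ℓ, so α_err = S_1/S_0.
  S_0^{−1} = 2^{−1} = 6 (mod 11), so α_err = 6·6 = 36 ≡ 3 = α_4. Error position i = 4.
  Consistency check: S_2/S_1 = 7·2 = 14 ≡ 3 = α_err ✓ (single-error assumption holds).
Step 4: error magnitude e = S_0/v_4 = S_0·∏_{j≠4}(α_4 − α_j) = 2·2 = 4 ≡ 4 (mod 11).
Step 5: correct position 4: c_4 = r_4 − e = 3 − 4 ≡ 10 (mod 11). Hence c = [5, 2, 9, 10, 7].
  Check: interpolating c through the α_i gives m(x) = 4 + 2·x (degree < 2) with m(α_i) = c_i for every i, so c is indeed a codeword.


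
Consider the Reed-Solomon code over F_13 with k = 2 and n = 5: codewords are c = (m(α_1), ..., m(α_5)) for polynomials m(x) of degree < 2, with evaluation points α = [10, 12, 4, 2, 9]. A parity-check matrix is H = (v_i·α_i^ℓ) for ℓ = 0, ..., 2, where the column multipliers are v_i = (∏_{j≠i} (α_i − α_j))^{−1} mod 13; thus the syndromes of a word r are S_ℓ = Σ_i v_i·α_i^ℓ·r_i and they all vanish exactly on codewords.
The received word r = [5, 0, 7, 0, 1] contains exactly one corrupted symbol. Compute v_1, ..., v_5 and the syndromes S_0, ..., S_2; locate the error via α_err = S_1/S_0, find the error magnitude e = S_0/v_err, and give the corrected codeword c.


S = (7, 1, 2), error at position 4, error magnitude e = 1, c = [5, 0, 7, 12, 1].

Step 1: column multipliers v_i = (∏_{j≠i}(α_i − α_j))^{−1} mod 13.
  i = 1 (α = 10): (10−12)(10−4)(10−2)(10−9) = (−2)·6·8·1 = −96 ≡ 8, so v_1 = 8^{−1} = 5 (mod 13).
  i = 2 (α = 12): (12−10)(12−4)(12−2)(12−9) = 2·8·10·3 = 480 ≡ 12, so v_2 = 12^{−1} = 12 (mod 13).
  i = 3 (α = 4): (4−10)(4−12)(4−2)(4−9) = (−6)·(−8)·2·(−5) = −480 ≡ 1, so v_3 = 1^{−1} = 1 (mod 13).
  i = 4 (α = 2): (2−10)(2−12)(2−4)(2−9) = (−8)·(−10)·(−2)·(−7) = 1120 ≡ 2, so v_4 = 2^{−1} = 7 (mod 13).
  i = 5 (α = 9): (9−10)(9−12)(9−4)(9−2) = (−1)·(−3)·5·7 = 105 ≡ 1, so v_5 = 1^{−1} = 1 (mod 13).
  v = [5, 12, 1, 7, 1].
Step 2: syndromes of r = [5, 0, 7, 0, 1] (all sums mod 13).
  S_0 = Σ v_i r_i = 5·5 + 12·0 + 1·7 + 7·0 + 1·1 = 33 ≡ 7.
  S_1 = Σ v_i α_i r_i = 5·10·5 + 12·12·0 + 1·4·7 + 7·2·0 + 1·9·1 = 287 ≡ 1.
  α_i^2 mod 13 = [9, 1, 3, 4, 3].
  S_2 = Σ v_i α_i^2 r_i = 5·9·5 + 12·1·0 + 1·3·7 + 7·4·0 + 1·3·1 = 249 ≡ 2.
  S = (7, 1, 2) ≠ 0, so r is not a codeword (an error is present).
Step 3: locate the error. For a single error e at position i, S_ℓ = v_i·e·α_i^ℓ, so α_err = S_1/S_0.
  S_0^{−1} = 7^{−1} = 2 (mod 13), so α_err = 1·2 = 2 ≡ 2 = α_4. Error position i = 4.
  Consistency check: S_2/S_1 = 2·1 = 2 ≡ 2 = α_err ✓ (single-error assumption holds).
Step 4: error magnitude e = S_0/v_4 = S_0·∏_{j≠4}(α_4 − α_j) = 7·2 = 14 ≡ 1 (mod 13).
Step 5: correct position 4: c_4 = r_4 − e = 0 − 1 ≡ 12 (mod 13). Hence c = [5, 0, 7, 12, 1].
  Check: interpolating c through the α_i gives m(x) = 4 + 4·x (degree < 2) with m(α_i) = c_i for every i, so c is indeed a codeword.


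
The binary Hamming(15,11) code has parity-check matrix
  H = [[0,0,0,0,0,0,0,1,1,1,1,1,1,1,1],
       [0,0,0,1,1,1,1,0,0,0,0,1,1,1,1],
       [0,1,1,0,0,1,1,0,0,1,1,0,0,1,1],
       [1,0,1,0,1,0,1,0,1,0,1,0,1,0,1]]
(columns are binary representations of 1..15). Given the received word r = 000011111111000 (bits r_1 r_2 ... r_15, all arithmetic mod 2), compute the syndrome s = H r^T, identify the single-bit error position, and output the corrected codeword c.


s = (1, 0, 0, 0)^T, error position = 8, corrected codeword c = 000011101111000

Compute s = H r^T mod 2 one row at a time:
  s_1 = 1 + 1 + 1 + 1 + 1 + 0 + 0 + 0 = 5 ≡ 1 (mod 2).
  s_2 = 0 + 1 + 1 + 1 + 1 + 0 + 0 + 0 = 4 ≡ 0 (mod 2).
  s_3 = 0 + 0 + 1 + 1 + 1 + 1 + 0 + 0 = 4 ≡ 0 (mod 2).
  s_4 = 0 + 0 + 1 + 1 + 1 + 1 + 0 + 0 = 4 ≡ 0 (mod 2).
s = (1, 0, 0, 0)^T — this equals column 8 of H (binary 1000), so error is at position 8.
Correct: flip bit 8 of r = 000011111111000 to get c = 000011101111000.


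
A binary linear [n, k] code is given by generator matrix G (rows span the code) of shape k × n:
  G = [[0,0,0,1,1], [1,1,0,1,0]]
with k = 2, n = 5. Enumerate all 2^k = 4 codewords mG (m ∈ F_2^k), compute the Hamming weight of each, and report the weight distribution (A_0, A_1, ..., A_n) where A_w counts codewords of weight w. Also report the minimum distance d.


Weight distribution: A_0 = 1, A_2 = 1, A_3 = 2. Minimum distance d = 2.

Enumerate all 2^2 = 4 messages m ∈ F_2^2.
For each, compute codeword c = mG in F_2^5, then tally its weight.
  m = 00 → c = 00000, weight = 0.
  m = 10 → c = 00011, weight = 2.
  m = 01 → c = 11010, weight = 3.
  m = 11 → c = 11001, weight = 3.
Tally weights:
  weight 0: 1 codewords.
  weight 2: 1 codewords.
  weight 3: 2 codewords.
Minimum distance d = smallest w > 0 with A_w > 0 = 2.
Sanity: Σ A_w = 4 = 2^2 = 4 ✓.


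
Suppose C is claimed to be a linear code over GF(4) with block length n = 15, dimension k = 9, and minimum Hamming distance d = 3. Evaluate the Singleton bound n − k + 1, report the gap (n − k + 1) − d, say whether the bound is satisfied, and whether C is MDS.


Singleton RHS = n − k + 1 = 7, slack = 4, bound satisfied, not MDS.

Singleton bound: d ≤ n − k + 1.
Here n = 15, k = 9, so n − k + 1 = 7.
Given d = 3, check d ≤ 7: YES.
Slack = (n − k + 1) − d = 4.
The code is NOT MDS (slack = 4 > 0).
Description: the claimed parameters are [15, 9, 3]_4; such a code would be non-MDS.


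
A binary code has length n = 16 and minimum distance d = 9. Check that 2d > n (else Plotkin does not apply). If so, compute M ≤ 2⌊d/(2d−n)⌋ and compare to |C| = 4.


Plotkin bound M ≤ 8; given |C| = 4 ≤ bound (satisfied).

Check applicability: 2d = 18, n = 16.
2d − n = 2 > 0, so Plotkin applies.
Compute d/(2d−n) = 9/2 ≈ 4.5000.
⌊d/(2d−n)⌋ = 4.
Plotkin bound: M ≤ 2·4 = 8.
Given |C| = 4, check: satisfied.
This |C| is below the Plotkin bound.


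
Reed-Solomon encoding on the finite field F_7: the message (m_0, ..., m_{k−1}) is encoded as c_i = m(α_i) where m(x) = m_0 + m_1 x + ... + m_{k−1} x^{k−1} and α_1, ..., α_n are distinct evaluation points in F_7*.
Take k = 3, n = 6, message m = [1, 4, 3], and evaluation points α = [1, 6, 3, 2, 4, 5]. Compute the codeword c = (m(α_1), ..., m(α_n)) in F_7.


c = [1, 0, 5, 0, 2, 5]

Message polynomial: m(x) = 1 + 4·x + 3·x^2 (mod 7).
For each evaluation point α_i, compute m(α_i) mod 7:
  α_1 = 1: Horner steps 3 → 0 → 1, so m(1) = 1.
  α_2 = 6: Horner steps 3 → 1 → 0, so m(6) = 0.
  α_3 = 3: Horner steps 3 → 6 → 5, so m(3) = 5.
  α_4 = 2: Horner steps 3 → 3 → 0, so m(2) = 0.
  α_5 = 4: Horner steps 3 → 2 → 2, so m(4) = 2.
  α_6 = 5: Horner steps 3 → 5 → 5, so m(5) = 5.
Codeword c = [1, 0, 5, 0, 2, 5] ∈ F_7^6.


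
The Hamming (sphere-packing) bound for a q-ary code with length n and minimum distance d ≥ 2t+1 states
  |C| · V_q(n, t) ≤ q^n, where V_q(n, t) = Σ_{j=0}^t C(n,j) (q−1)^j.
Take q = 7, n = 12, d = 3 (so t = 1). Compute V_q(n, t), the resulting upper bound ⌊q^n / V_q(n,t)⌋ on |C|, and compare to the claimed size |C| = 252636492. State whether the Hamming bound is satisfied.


V_q(n, t) = 73, q^n = 13841287201, Hamming bound = 189606673, |C| = 252636492 > bound (violated).

Step 1: Compute V_q(n, t) = Σ_{j=0}^1 C(n, j) (q−1)^j.
  j = 0: C(12,0)·(6)^0 = 1·1 = 1.
  j = 1: C(12,1)·(6)^1 = 12·6 = 72.
  V_q(n, t) = 1 + 72 = 73.
Step 2: q^n = 7^12 = 13841287201.
Step 3: Hamming bound ⌊q^n / V_q(n,t)⌋ = ⌊13841287201/73⌋ = 189606673.
Step 4: Compare |C| = 252636492 to 189606673: violated.
The claimed |C| lies above the Hamming bound, so no 7-ary code of length 12 with d ≥ 3 can have 252636492 codewords.


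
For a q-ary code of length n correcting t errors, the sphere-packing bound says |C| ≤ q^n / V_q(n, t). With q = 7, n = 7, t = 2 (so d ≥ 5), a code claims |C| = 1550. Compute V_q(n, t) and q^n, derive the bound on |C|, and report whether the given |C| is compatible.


V_q(n, t) = 799, q^n = 823543, Hamming bound = 1030, |C| = 1550 > bound (violated).

Step 1: Compute V_q(n, t) = Σ_{j=0}^2 C(n, j) (q−1)^j.
  j = 0: C(7,0)·(6)^0 = 1·1 = 1.
  j = 1: C(7,1)·(6)^1 = 7·6 = 42.
  j = 2: C(7,2)·(6)^2 = 21·36 = 756.
  V_q(n, t) = 1 + 42 + 756 = 799.
Step 2: q^n = 7^7 = 823543.
Step 3: Hamming bound ⌊q^n / V_q(n,t)⌋ = ⌊823543/799⌋ = 1030.
Step 4: Compare |C| = 1550 to 1030: violated.
The claimed |C| lies above the Hamming bound, so no 7-ary code of length 7 with d ≥ 5 can have 1550 codewords.


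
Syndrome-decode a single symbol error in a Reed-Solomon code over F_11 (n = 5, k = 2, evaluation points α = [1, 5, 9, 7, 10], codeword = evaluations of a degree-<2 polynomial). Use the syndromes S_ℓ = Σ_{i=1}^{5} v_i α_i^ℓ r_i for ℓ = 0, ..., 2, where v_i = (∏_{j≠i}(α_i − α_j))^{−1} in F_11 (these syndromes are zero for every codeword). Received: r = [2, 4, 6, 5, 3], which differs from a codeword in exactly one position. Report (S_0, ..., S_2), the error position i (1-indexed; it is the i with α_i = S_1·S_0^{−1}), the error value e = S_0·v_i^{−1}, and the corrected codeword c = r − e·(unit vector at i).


S = (8, 3, 8), error at position 5, error magnitude e = 2, c = [2, 4, 6, 5, 1].

Step 1: column multipliers v_i = (∏_{j≠i}(α_i − α_j))^{−1} mod 11.
  i = 1 (α = 1): (1−5)(1−9)(1−7)(1−10) = (−4)·(−8)·(−6)·(−9) = 1728 ≡ 1, so v_1 = 1^{−1} = 1 (mod 11).
  i = 2 (α = 5): (5−1)(5−9)(5−7)(5−10) = 4·(−4)·(−2)·(−5) = −160 ≡ 5, so v_2 = 5^{−1} = 9 (mod 11).
  i = 3 (α = 9): (9−1)(9−5)(9−7)(9−10) = 8·4·2·(−1) = −64 ≡ 2, so v_3 = 2^{−1} = 6 (mod 11).
  i = 4 (α = 7): (7−1)(7−5)(7−9)(7−10) = 6·2·(−2)·(−3) = 72 ≡ 6, so v_4 = 6^{−1} = 2 (mod 11).
  i = 5 (α = 10): (10−1)(10−5)(10−9)(10−7) = 9·5·1·3 = 135 ≡ 3, so v_5 = 3^{−1} = 4 (mod 11).
  v = [1, 9, 6, 2, 4].
Step 2: syndromes of r = [2, 4, 6, 5, 3] (all sums mod 11).
  S_0 = Σ v_i r_i = 1·2 + 9·4 + 6·6 + 2·5 + 4·3 = 96 ≡ 8.
  S_1 = Σ v_i α_i r_i = 1·1·2 + 9·5·4 + 6·9·6 + 2·7·5 + 4·10·3 = 696 ≡ 3.
  α_i^2 mod 11 = [1, 3, 4, 5, 1].
  S_2 = Σ v_i α_i^2 r_i = 1·1·2 + 9·3·4 + 6·4·6 + 2·5·5 + 4·1·3 = 316 ≡ 8.
  S = (8, 3, 8) ≠ 0, so r is not a codeword (an error is present).
Step 3: locate the error. For a single error e at position i, S_ℓ = v_i·e·α_i^ℓ, so α_err = S_1/S_0.
  S_0^{−1} = 8^{−1} = 7 (mod 11), so α_err = 3·7 = 21 ≡ 10 = α_5. Error position i = 5.
  Consistency check: S_2/S_1 = 8·4 = 32 ≡ 10 = α_err ✓ (single-error assumption holds).
Step 4: error magnitude e = S_0/v_5 = S_0·∏_{j≠5}(α_5 − α_j) = 8·3 = 24 ≡ 2 (mod 11).
Step 5: correct position 5: c_5 = r_5 − e = 3 − 2 ≡ 1 (mod 11). Hence c = [2, 4, 6, 5, 1].
  Check: interpolating c through the α_i gives m(x) = 7 + 6·x (degree < 2) with m(α_i) = c_i for every i, so c is indeed a codeword.


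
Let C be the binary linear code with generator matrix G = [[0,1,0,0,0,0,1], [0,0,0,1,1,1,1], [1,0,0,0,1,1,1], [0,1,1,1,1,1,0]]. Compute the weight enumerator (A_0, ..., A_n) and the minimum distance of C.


Weight distribution: A_0 = 1, A_1 = 1, A_2 = 2, A_3 = 2, A_4 = 5, A_5 = 5. Minimum distance d = 1.

Enumerate all 2^4 = 16 messages m ∈ F_2^4.
For each, compute codeword c = mG in F_2^7, then tally its weight.
  m = 0000 → c = 0000000, weight = 0.
  m = 1000 → c = 0100001, weight = 2.
  m = 0100 → c = 0001111, weight = 4.
  m = 1100 → c = 0101110, weight = 4.
  m = 0010 → c = 1000111, weight = 4.
  m = 1010 → c = 1100110, weight = 4.
  m = 0110 → c = 1001000, weight = 2.
  m = 1110 → c = 1101001, weight = 4.
  m = 0001 → c = 0111110, weight = 5.
  m = 1001 → c = 0011111, weight = 5.
  m = 0101 → c = 0110001, weight = 3.
  m = 1101 → c = 0010000, weight = 1.
  m = 0011 → c = 1111001, weight = 5.
  m = 1011 → c = 1011000, weight = 3.
  m = 0111 → c = 1110110, weight = 5.
  m = 1111 → c = 1010111, weight = 5.
Tally weights:
  weight 0: 1 codewords.
  weight 1: 1 codewords.
  weight 2: 2 codewords.
  weight 3: 2 codewords.
  weight 4: 5 codewords.
  weight 5: 5 codewords.
Minimum distance d = smallest w > 0 with A_w > 0 = 1.
Sanity: Σ A_w = 16 = 2^4 = 16 ✓.


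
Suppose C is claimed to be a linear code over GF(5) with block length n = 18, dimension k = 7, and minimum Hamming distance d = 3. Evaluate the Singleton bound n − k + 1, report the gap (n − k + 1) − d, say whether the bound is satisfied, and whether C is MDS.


Singleton RHS = n − k + 1 = 12, slack = 9, bound satisfied, not MDS.

Singleton bound: d ≤ n − k + 1.
Here n = 18, k = 7, so n − k + 1 = 12.
Given d = 3, check d ≤ 12: YES.
Slack = (n − k + 1) − d = 9.
The code is NOT MDS (slack = 9 > 0).
Description: the claimed parameters are [18, 7, 3]_5; such a code would be non-MDS.


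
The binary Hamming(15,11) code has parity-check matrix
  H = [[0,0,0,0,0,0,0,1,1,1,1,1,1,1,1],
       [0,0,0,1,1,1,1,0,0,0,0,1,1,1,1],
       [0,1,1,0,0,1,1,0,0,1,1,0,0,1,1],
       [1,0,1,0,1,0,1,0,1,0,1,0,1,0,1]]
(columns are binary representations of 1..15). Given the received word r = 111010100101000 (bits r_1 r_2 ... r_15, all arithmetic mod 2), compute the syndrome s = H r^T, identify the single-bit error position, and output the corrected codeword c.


s = (0, 1, 0, 0)^T, error position = 4, corrected codeword c = 111110100101000

Compute s = H r^T mod 2 one row at a time:
  s_1 = 0 + 0 + 1 + 0 + 1 + 0 + 0 + 0 = 2 ≡ 0 (mod 2).
  s_2 = 0 + 1 + 0 + 1 + 1 + 0 + 0 + 0 = 3 ≡ 1 (mod 2).
  s_3 = 1 + 1 + 0 + 1 + 1 + 0 + 0 + 0 = 4 ≡ 0 (mod 2).
  s_4 = 1 + 1 + 1 + 1 + 0 + 0 + 0 + 0 = 4 ≡ 0 (mod 2).
s = (0, 1, 0, 0)^T — this equals column 4 of H (binary 0100), so error is at position 4.
Correct: flip bit 4 of r = 111010100101000 to get c = 111110100101000.


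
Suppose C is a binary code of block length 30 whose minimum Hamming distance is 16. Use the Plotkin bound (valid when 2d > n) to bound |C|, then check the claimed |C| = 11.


Plotkin bound M ≤ 16; given |C| = 11 ≤ bound (satisfied).

Check applicability: 2d = 32, n = 30.
2d − n = 2 > 0, so Plotkin applies.
Compute d/(2d−n) = 16/2 ≈ 8.0000.
⌊d/(2d−n)⌋ = 8.
Plotkin bound: M ≤ 2·8 = 16.
Given |C| = 11, check: satisfied.
This |C| is below the Plotkin bound.


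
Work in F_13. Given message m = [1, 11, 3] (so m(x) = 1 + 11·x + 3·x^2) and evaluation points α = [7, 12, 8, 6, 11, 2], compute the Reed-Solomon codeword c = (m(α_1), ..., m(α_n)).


c = [4, 6, 8, 6, 4, 9]

Message polynomial: m(x) = 1 + 11·x + 3·x^2 (mod 13).
For each evaluation point α_i, compute m(α_i) mod 13:
  α_1 = 7: Horner steps 3 → 6 → 4, so m(7) = 4.
  α_2 = 12: Horner steps 3 → 8 → 6, so m(12) = 6.
  α_3 = 8: Horner steps 3 → 9 → 8, so m(8) = 8.
  α_4 = 6: Horner steps 3 → 3 → 6, so m(6) = 6.
  α_5 = 11: Horner steps 3 → 5 → 4, so m(11) = 4.
  α_6 = 2: Horner steps 3 → 4 → 9, so m(2) = 9.
Codeword c = [4, 6, 8, 6, 4, 9] ∈ F_13^6.


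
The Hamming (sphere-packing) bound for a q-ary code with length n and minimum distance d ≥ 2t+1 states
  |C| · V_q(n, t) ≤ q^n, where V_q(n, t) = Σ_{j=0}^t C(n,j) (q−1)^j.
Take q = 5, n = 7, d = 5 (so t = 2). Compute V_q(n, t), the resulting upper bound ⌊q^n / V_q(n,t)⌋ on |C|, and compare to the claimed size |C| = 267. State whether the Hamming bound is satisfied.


V_q(n, t) = 365, q^n = 78125, Hamming bound = 214, |C| = 267 > bound (violated).

Step 1: Compute V_q(n, t) = Σ_{j=0}^2 C(n, j) (q−1)^j.
  j = 0: C(7,0)·(4)^0 = 1·1 = 1.
  j = 1: C(7,1)·(4)^1 = 7·4 = 28.
  j = 2: C(7,2)·(4)^2 = 21·16 = 336.
  V_q(n, t) = 1 + 28 + 336 = 365.
Step 2: q^n = 5^7 = 78125.
Step 3: Hamming bound ⌊q^n / V_q(n,t)⌋ = ⌊78125/365⌋ = 214.
Step 4: Compare |C| = 267 to 214: violated.
The claimed |C| lies above the Hamming bound, so no 5-ary code of length 7 with d ≥ 5 can have 267 codewords.


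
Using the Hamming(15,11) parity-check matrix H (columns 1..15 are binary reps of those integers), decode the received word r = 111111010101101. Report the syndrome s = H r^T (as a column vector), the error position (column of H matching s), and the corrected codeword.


s = (1, 0, 1, 1)^T, error position = 11, corrected codeword c = 111111010111101

Compute s = H r^T mod 2 one row at a time:
  s_1 = 1 + 0 + 1 + 0 + 1 + 1 + 0 + 1 = 5 ≡ 1 (mod 2).
  s_2 = 1 + 1 + 1 + 0 + 1 + 1 + 0 + 1 = 6 ≡ 0 (mod 2).
  s_3 = 1 + 1 + 1 + 0 + 1 + 0 + 0 + 1 = 5 ≡ 1 (mod 2).
  s_4 = 1 + 1 + 1 + 0 + 0 + 0 + 1 + 1 = 5 ≡ 1 (mod 2).
s = (1, 0, 1, 1)^T — this equals column 11 of H (binary 1011), so error is at position 11.
Correct: flip bit 11 of r = 111111010101101 to get c = 111111010111101.


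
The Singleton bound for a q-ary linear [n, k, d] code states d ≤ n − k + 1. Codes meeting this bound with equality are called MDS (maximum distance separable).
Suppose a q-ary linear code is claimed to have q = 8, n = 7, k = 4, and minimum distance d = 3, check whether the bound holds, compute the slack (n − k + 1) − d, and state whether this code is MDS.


Singleton RHS = n − k + 1 = 4, slack = 1, bound satisfied, not MDS.

Singleton bound: d ≤ n − k + 1.
Here n = 7, k = 4, so n − k + 1 = 4.
Given d = 3, check d ≤ 4: YES.
Slack = (n − k + 1) − d = 1.
The code is NOT MDS (slack = 1 > 0).
Description: the claimed parameters are [7, 4, 3]_8; such a code would be non-MDS.


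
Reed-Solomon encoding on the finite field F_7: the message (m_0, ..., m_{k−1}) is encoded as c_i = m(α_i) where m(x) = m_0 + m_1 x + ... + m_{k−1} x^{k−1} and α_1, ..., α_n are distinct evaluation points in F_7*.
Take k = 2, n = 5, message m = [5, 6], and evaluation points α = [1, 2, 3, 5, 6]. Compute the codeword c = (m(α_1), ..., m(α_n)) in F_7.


c = [4, 3, 2, 0, 6]

Message polynomial: m(x) = 5 + 6·x (mod 7).
For each evaluation point α_i, compute m(α_i) mod 7:
  α_1 = 1: Horner steps 6 → 4, so m(1) = 4.
  α_2 = 2: Horner steps 6 → 3, so m(2) = 3.
  α_3 = 3: Horner steps 6 → 2, so m(3) = 2.
  α_4 = 5: Horner steps 6 → 0, so m(5) = 0.
  α_5 = 6: Horner steps 6 → 6, so m(6) = 6.
Codeword c = [4, 3, 2, 0, 6] ∈ F_7^5.


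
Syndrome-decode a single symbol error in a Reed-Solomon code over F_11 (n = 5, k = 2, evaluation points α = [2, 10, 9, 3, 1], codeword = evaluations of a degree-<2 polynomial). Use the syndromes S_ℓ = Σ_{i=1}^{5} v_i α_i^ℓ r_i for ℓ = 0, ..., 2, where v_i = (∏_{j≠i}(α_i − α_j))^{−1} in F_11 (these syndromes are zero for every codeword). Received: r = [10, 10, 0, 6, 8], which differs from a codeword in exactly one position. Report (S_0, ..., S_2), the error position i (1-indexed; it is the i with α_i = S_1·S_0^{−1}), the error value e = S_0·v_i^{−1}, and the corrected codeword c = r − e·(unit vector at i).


S = (8, 5, 10), error at position 1, error magnitude e = 3, c = [7, 10, 0, 6, 8].

Step 1: column multipliers v_i = (∏_{j≠i}(α_i − α_j))^{−1} mod 11.
  i = 1 (α = 2): (2−10)(2−9)(2−3)(2−1) = (−8)·(−7)·(−1)·1 = −56 ≡ 10, so v_1 = 10^{−1} = 10 (mod 11).
  i = 2 (α = 10): (10−2)(10−9)(10−3)(10−1) = 8·1·7·9 = 504 ≡ 9, so v_2 = 9^{−1} = 5 (mod 11).
  i = 3 (α = 9): (9−2)(9−10)(9−3)(9−1) = 7·(−1)·6·8 = −336 ≡ 5, so v_3 = 5^{−1} = 9 (mod 11).
  i = 4 (α = 3): (3−2)(3−10)(3−9)(3−1) = 1·(−7)·(−6)·2 = 84 ≡ 7, so v_4 = 7^{−1} = 8 (mod 11).
  i = 5 (α = 1): (1−2)(1−10)(1−9)(1−3) = (−1)·(−9)·(−8)·(−2) = 144 ≡ 1, so v_5 = 1^{−1} = 1 (mod 11).
  v = [10, 5, 9, 8, 1].
Step 2: syndromes of r = [10, 10, 0, 6, 8] (all sums mod 11).
  S_0 = Σ v_i r_i = 10·10 + 5·10 + 9·0 + 8·6 + 1·8 = 206 ≡ 8.
  S_1 = Σ v_i α_i r_i = 10·2·10 + 5·10·10 + 9·9·0 + 8·3·6 + 1·1·8 = 852 ≡ 5.
  α_i^2 mod 11 = [4, 1, 4, 9, 1].
  S_2 = Σ v_i α_i^2 r_i = 10·4·10 + 5·1·10 + 9·4·0 + 8·9·6 + 1·1·8 = 890 ≡ 10.
  S = (8, 5, 10) ≠ 0, so r is not a codeword (an error is present).
Step 3: locate the error. For a single error e at position i, S_ℓ = v_i·e·α_i^ℓ, so α_err = S_1/S_0.
  S_0^{−1} = 8^{−1} = 7 (mod 11), so α_err = 5·7 = 35 ≡ 2 = α_1. Error position i = 1.
  Consistency check: S_2/S_1 = 10·9 = 90 ≡ 2 = α_err ✓ (single-error assumption holds).
Step 4: error magnitude e = S_0/v_1 = S_0·∏_{j≠1}(α_1 − α_j) = 8·10 = 80 ≡ 3 (mod 11).
Step 5: correct position 1: c_1 = r_1 − e = 10 − 3 ≡ 7 (mod 11). Hence c = [7, 10, 0, 6, 8].
  Check: interpolating c through the α_i gives m(x) = 9 + 10·x (degree < 2) with m(α_i) = c_i for every i, so c is indeed a codeword.
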